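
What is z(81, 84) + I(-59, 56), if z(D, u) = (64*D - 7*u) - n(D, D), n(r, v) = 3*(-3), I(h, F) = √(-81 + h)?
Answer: 4605 + 2*I*√35 ≈ 4605.0 + 11.832*I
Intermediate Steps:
n(r, v) = -9
z(D, u) = 9 - 7*u + 64*D (z(D, u) = (64*D - 7*u) - 1*(-9) = (-7*u + 64*D) + 9 = 9 - 7*u + 64*D)
z(81, 84) + I(-59, 56) = (9 - 7*84 + 64*81) + √(-81 - 59) = (9 - 588 + 5184) + √(-140) = 4605 + 2*I*√35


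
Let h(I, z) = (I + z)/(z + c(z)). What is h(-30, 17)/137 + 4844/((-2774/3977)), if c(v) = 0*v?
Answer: -22433630757/3230323 ≈ -6944.7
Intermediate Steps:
c(v) = 0
h(I, z) = (I + z)/z (h(I, z) = (I + z)/(z + 0) = (I + z)/z)
h(-30, 17)/137 + 4844/((-2774/3977)) = ((-30 + 17)/17)/137 + 4844/((-2774/3977)) = ((1/17)*(-13))*(1/137) + 4844/((-2774*1/3977)) = -13/17*1/137 + 4844/(-2774/3977) = -13/2329 + 4844*(-3977/2774) = -13/2329 - 9632294/1387 = -22433630757/3230323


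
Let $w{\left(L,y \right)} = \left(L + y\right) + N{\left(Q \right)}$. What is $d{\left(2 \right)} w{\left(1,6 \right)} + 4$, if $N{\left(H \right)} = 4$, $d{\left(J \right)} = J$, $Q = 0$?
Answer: $26$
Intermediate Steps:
$w{\left(L,y \right)} = 4 + L + y$ ($w{\left(L,y \right)} = \left(L + y\right) + 4 = 4 + L + y$)
$d{\left(2 \right)} w{\left(1,6 \right)} + 4 = 2 \left(4 + 1 + 6\right) + 4 = 2 \cdot 11 + 4 = 22 + 4 = 26$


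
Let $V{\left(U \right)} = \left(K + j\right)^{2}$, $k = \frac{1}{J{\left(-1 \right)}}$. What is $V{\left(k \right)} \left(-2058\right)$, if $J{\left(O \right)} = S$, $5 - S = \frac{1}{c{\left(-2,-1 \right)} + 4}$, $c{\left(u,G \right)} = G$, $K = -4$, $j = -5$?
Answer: $-166698$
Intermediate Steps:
$S = \frac{14}{3}$ ($S = 5 - \frac{1}{-1 + 4} = 5 - \frac{1}{3} = \frac{14}{3} \approx 4.6667$)
$J{\left(O \right)} = \frac{14}{3}$
$k = \frac{3}{14}$ ($k = \frac{1}{\frac{14}{3}} = \frac{3}{14} \approx 0.21429$)
$V{\left(U \right)} = 81$ ($V{\left(U \right)} = \left(-4 - 5\right)^{2} = \left(-9\right)^{2} = 81$)
$V{\left(k \right)} \left(-2058\right) = 81 \left(-2058\right) = -166698$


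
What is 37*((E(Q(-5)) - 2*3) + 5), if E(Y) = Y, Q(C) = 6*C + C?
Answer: -1332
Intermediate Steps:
Q(C) = 7*C
37*((E(Q(-5)) - 2*3) + 5) = 37*((7*(-5) - 2*3) + 5) = 37*((-35 - 6) + 5) = 37*(-41 + 5) = 37*(-36) = -1332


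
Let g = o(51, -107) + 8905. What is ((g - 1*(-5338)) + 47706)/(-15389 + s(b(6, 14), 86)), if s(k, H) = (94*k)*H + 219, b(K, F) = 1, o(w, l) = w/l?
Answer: -3314246/379101 ≈ -8.7424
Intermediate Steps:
s(k, H) = 219 + 94*H*k (s(k, H) = 94*H*k + 219 = 219 + 94*H*k)
g = 952784/107 (g = 51/(-107) + 8905 = 51*(-1/107) + 8905 = -51/107 + 8905 = 952784/107 ≈ 8904.5)
((g - 1*(-5338)) + 47706)/(-15389 + s(b(6, 14), 86)) = ((952784/107 - 1*(-5338)) + 47706)/(-15389 + (219 + 94*86*1)) = ((952784/107 + 5338) + 47706)/(-15389 + (219 + 8084)) = (1523950/107 + 47706)/(-15389 + 8303) = (6628492/107)/(-7086) = (6628492/107)*(-1/7086) = -3314246/379101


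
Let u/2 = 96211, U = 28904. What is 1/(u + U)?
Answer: 1/221326 ≈ 4.5182e-6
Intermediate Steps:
u = 192422 (u = 2*96211 = 192422)
1/(u + U) = 1/(192422 + 28904) = 1/221326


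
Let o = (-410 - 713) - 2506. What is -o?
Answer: 3629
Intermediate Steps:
o = -3629 (o = -1123 - 2506 = -3629)
-o = -1*(-3629) = 3629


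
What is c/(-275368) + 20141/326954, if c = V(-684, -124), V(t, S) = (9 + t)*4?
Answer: 401810168/5627041817 ≈ 0.071407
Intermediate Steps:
V(t, S) = 36 + 4*t
c = -2700 (c = 36 + 4*(-684) = 36 - 2736 = -2700)
c/(-275368) + 20141/326954 = -2700/(-275368) + 20141/326954 = -2700*(-1/275368) + 20141*(1/326954) = 675/68842 + 20141/326954 = 401810168/5627041817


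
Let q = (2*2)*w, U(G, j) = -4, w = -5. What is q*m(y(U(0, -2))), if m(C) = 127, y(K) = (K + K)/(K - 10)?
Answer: -2540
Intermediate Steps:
y(K) = 2*K/(-10 + K) (y(K) = (2*K)/(-10 + K) = 2*K/(-10 + K))
q = -20 (q = (2*2)*(-5) = 4*(-5) = -20)
q*m(y(U(0, -2))) = -20*127 = -2540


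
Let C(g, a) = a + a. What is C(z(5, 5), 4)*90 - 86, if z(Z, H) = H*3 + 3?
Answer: 634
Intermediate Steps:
z(Z, H) = 3 + 3*H (z(Z, H) = 3*H + 3 = 3 + 3*H)
C(g, a) = 2*a
C(z(5, 5), 4)*90 - 86 = (2*4)*90 - 86 = 8*90 - 86 = 720 - 86 = 634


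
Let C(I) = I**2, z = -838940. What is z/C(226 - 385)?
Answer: -838940/25281 ≈ -33.185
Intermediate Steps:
z/C(226 - 385) = -838940/(226 - 385)**2 = -838940/((-159)**2) = -838940/25281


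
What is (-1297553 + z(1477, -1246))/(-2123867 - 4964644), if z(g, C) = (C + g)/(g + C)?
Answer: 1297552/7088511 ≈ 0.18305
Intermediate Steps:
z(g, C) = 1 (z(g, C) = (C + g)/(C + g) = 1)
(-1297553 + z(1477, -1246))/(-2123867 - 4964644) = (-1297553 + 1)/(-2123867 - 4964644) = -1297552/(-7088511) = -1297552*(-1/7088511) = 1297552/7088511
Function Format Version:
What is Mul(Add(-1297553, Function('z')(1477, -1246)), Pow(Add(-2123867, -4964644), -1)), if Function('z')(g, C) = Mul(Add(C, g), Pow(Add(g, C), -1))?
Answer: Rational(1297552, 7088511) ≈ 0.18305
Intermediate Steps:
Function('z')(g, C) = 1 (Function('z')(g, C) = Mul(Add(C, g), Pow(Add(C, g), -1)) = 1)
Mul(Add(-1297553, Function('z')(1477, -1246)), Pow(Add(-2123867, -4964644), -1)) = Mul(Add(-1297553, 1), Pow(Add(-2123867, -4964644), -1)) = Mul(-1297552, Pow(-7088511, -1)) = Mul(-1297552, Rational(-1, 7088511)) = Rational(1297552, 7088511)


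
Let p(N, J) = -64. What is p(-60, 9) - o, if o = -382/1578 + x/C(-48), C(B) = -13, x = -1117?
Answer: -1535278/10257 ≈ -149.68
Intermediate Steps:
o = 878830/10257 (o = -382/1578 - 1117/(-13) = -382*1/1578 - 1117*(-1/13) = -191/789 + 1117/13 = 878830/10257 ≈ 85.681)
p(-60, 9) - o = -64 - 1*878830/10257 = -64 - 878830/10257 = -1535278/10257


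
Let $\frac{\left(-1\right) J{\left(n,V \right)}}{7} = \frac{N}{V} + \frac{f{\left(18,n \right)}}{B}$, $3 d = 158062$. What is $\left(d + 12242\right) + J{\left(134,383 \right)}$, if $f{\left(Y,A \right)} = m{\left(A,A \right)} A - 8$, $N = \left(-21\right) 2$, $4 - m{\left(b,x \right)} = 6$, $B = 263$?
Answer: $\frac{19623252286}{302187} \approx 64937.0$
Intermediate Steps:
$m{\left(b,x \right)} = -2$ ($m{\left(b,x \right)} = 4 - 6 = -2$)
$d = \frac{158062}{3}$ ($d = \frac{1}{3} \cdot 158062 = \frac{158062}{3} \approx 52687.0$)
$N = -42$
$f{\left(Y,A \right)} = -8 - 2 A$ ($f{\left(Y,A \right)} = - 2 A - 8 = -8 - 2 A$)
$J{\left(n,V \right)} = \frac{56}{263} + \frac{294}{V} + \frac{14 n}{263}$ ($J{\left(n,V \right)} = - 7 \left(- \frac{42}{V} + \frac{-8 - 2 n}{263}\right) = - 7 \left(- \frac{42}{V} + \left(-8 - 2 n\right) \frac{1}{263}\right) = - 7 \left(- \frac{42}{V} - \left(\frac{8}{263} + \frac{2 n}{263}\right)\right) = - 7 \left(- \frac{8}{263} - \frac{42}{V} - \frac{2 n}{263}\right) = \frac{56}{263} + \frac{294}{V} + \frac{14 n}{263}$)
$\left(d + 12242\right) + J{\left(134,383 \right)} = \left(\frac{158062}{3} + 12242\right) + \frac{14 \left(5523 + 383 \left(4 + 134\right)\right)}{263 \cdot 383} = \frac{194788}{3} + \frac{14}{263} \cdot \frac{1}{383} \left(5523 + 383 \cdot 138\right) = \frac{194788}{3} + \frac{14}{263} \cdot \frac{1}{383} \left(5523 + 52854\right) = \frac{194788}{3} + \frac{14}{263} \cdot \frac{1}{383} \cdot 58377 = \frac{194788}{3} + \frac{817278}{100729} = \frac{19623252286}{302187}$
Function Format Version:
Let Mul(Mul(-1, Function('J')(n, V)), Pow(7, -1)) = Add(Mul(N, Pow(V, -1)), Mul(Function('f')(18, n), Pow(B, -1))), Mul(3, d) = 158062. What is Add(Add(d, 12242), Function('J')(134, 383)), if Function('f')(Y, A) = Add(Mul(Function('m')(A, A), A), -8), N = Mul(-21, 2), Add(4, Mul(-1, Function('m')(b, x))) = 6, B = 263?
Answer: Rational(19623252286, 302187) ≈ 64937.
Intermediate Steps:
Function('m')(b, x) = -2 (Function('m')(b, x) = Add(4, Mul(-1, 6)) = Add(4, -6) = -2)
d = Rational(158062, 3) (d = Mul(Rational(1, 3), 158062) = Rational(158062, 3) ≈ 52687.)
N = -42
Function('f')(Y, A) = Add(-8, Mul(-2, A)) (Function('f')(Y, A) = Add(Mul(-2, A), -8) = Add(-8, Mul(-2, A)))
Function('J')(n, V) = Add(Rational(56, 263), Mul(294, Pow(V, -1)), Mul(Rational(14, 263), n)) (Function('J')(n, V) = Mul(-7, Add(Mul(-42, Pow(V, -1)), Mul(Add(-8, Mul(-2, n)), Pow(263, -1)))) = Mul(-7, Add(Mul(-42, Pow(V, -1)), Mul(Add(-8, Mul(-2, n)), Rational(1, 263)))) = Mul(-7, Add(Mul(-42, Pow(V, -1)), Add(Rational(-8, 263), Mul(Rational(-2, 263), n)))) = Mul(-7, Add(Rational(-8, 263), Mul(-42, Pow(V, -1)), Mul(Rational(-2, 263), n))) = Add(Rational(56, 263), Mul(294, Pow(V, -1)), Mul(Rational(14, 263), n)))
Add(Add(d, 12242), Function('J')(134, 383)) = Add(Add(Rational(158062, 3), 12242), Mul(Rational(14, 263), Pow(383, -1), Add(5523, Mul(383, Add(4, 134))))) = Add(Rational(194788, 3), Mul(Rational(14, 263), Rational(1, 383), Add(5523, Mul(383, 138)))) = Add(Rational(194788, 3), Mul(Rational(14, 263), Rational(1, 383), Add(5523, 52854))) = Add(Rational(194788, 3), Mul(Rational(14, 263), Rational(1, 383), 58377)) = Add(Rational(194788, 3), Rational(817278, 100729)) = Rational(19623252286, 302187)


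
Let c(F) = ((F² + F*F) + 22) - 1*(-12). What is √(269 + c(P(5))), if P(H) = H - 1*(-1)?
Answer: 5*√15 ≈ 19.365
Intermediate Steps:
P(H) = 1 + H (P(H) = H + 1 = 1 + H)
c(F) = 34 + 2*F² (c(F) = ((F² + F²) + 22) + 12 = (2*F² + 22) + 12 = (22 + 2*F²) + 12 = 34 + 2*F²)
√(269 + c(P(5))) = √(269 + (34 + 2*(1 + 5)²)) = √(269 + (34 + 2*6²)) = √(269 + (34 + 2*36)) = √(269 + (34 + 72)) = √(269 + 106) = √375 = 5*√15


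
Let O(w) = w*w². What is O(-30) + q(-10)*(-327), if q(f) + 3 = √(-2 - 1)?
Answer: -26019 - 327*I*√3 ≈ -26019.0 - 566.38*I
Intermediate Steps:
q(f) = -3 + I*√3 (q(f) = -3 + √(-2 - 1) = -3 + √(-3) = -3 + I*√3)
O(w) = w³
O(-30) + q(-10)*(-327) = (-30)³ + (-3 + I*√3)*(-327) = -27000 + (981 - 327*I*√3) = -26019 - 327*I*√3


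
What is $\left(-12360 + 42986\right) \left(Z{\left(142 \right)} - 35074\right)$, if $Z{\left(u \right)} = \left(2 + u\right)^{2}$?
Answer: $-439115588$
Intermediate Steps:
$\left(-12360 + 42986\right) \left(Z{\left(142 \right)} - 35074\right) = \left(-12360 + 42986\right) \left(\left(2 + 142\right)^{2} - 35074\right) = 30626 \left(144^{2} - 35074\right) = 30626 \left(20736 - 35074\right) = 30626 \left(-14338\right) = -439115588$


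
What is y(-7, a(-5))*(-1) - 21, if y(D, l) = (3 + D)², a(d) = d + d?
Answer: -37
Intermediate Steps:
a(d) = 2*d
y(-7, a(-5))*(-1) - 21 = (3 - 7)²*(-1) - 21 = (-4)²*(-1) - 21 = 16*(-1) - 21 = -16 - 21 = -37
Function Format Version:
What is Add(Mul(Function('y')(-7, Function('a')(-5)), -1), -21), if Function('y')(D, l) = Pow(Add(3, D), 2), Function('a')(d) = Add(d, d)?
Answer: -37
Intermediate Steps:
Function('a')(d) = Mul(2, d)
Add(Mul(Function('y')(-7, Function('a')(-5)), -1), -21) = Add(Mul(Pow(Add(3, -7), 2), -1), -21) = Add(Mul(Pow(-4, 2), -1), -21) = Add(Mul(16, -1), -21) = Add(-16, -21) = -37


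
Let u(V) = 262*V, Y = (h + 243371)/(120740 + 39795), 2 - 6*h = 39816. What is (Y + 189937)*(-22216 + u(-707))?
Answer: -1265103663028530/32107 ≈ -3.9403e+10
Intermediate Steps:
h = -19907/3 (h = 1/3 - 1/6*39816 = 1/3 - 6636 = -19907/3 ≈ -6635.7)
Y = 710206/481605 (Y = (-19907/3 + 243371)/(120740 + 39795) = (710206/3)/160535 = (710206/3)*(1/160535) = 710206/481605 ≈ 1.4747)
(Y + 189937)*(-22216 + u(-707)) = (710206/481605 + 189937)*(-22216 + 262*(-707)) = 91475319091*(-22216 - 185234)/481605 = (91475319091/481605)*(-207450) = -1265103663028530/32107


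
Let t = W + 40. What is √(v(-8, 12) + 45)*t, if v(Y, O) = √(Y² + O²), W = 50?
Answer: 90*√(45 + 4*√13) ≈ 693.77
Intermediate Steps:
v(Y, O) = √(O² + Y²)
t = 90 (t = 50 + 40 = 90)
√(v(-8, 12) + 45)*t = √(√(12² + (-8)²) + 45)*90 = √(√(144 + 64) + 45)*90 = √(√208 + 45)*90 = √(4*√13 + 45)*90 = √(45 + 4*√13)*90 = 90*√(45 + 4*√13)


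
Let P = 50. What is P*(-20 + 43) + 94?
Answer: 1244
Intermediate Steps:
P*(-20 + 43) + 94 = 50*(-20 + 43) + 94 = 50*23 + 94 = 1150 + 94 = 1244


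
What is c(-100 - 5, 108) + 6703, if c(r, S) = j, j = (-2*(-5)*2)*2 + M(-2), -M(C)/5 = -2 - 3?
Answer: 6768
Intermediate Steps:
M(C) = 25 (M(C) = -5*(-2 - 3) = -5*(-5) = 25)
j = 65 (j = (-2*(-5)*2)*2 + 25 = (10*2)*2 + 25 = 20*2 + 25 = 40 + 25 = 65)
c(r, S) = 65
c(-100 - 5, 108) + 6703 = 65 + 6703 = 6768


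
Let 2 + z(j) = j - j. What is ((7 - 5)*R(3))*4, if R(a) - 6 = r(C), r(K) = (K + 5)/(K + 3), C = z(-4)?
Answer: 72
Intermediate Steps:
z(j) = -2 (z(j) = -2 + (j - j) = -2 + 0 = -2)
C = -2
r(K) = (5 + K)/(3 + K)
R(a) = 9 (R(a) = 6 + (5 - 2)/(3 - 2) = 6 + 3/1 = 6 + 1*3 = 6 + 3 = 9)
((7 - 5)*R(3))*4 = ((7 - 5)*9)*4 = (2*9)*4 = 18*4 = 72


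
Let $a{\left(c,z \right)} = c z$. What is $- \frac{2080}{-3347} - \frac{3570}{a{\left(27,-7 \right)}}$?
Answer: $\frac{587710}{30123} \approx 19.51$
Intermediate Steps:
$- \frac{2080}{-3347} - \frac{3570}{a{\left(27,-7 \right)}} = - \frac{2080}{-3347} - \frac{3570}{27 \left(-7\right)} = \left(-2080\right) \left(- \frac{1}{3347}\right) - \frac{3570}{-189} = \frac{2080}{3347} - - \frac{170}{9} = \frac{2080}{3347} + \frac{170}{9} = \frac{587710}{30123}$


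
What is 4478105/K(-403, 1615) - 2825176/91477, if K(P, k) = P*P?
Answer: -1586787029/479248003 ≈ -3.3110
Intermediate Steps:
K(P, k) = P²
4478105/K(-403, 1615) - 2825176/91477 = 4478105/((-403)²) - 2825176/91477 = 4478105/162409 - 2825176*1/91477 = 4478105*(1/162409) - 2825176/91477 = 144455/5239 - 2825176/91477 = -1586787029/479248003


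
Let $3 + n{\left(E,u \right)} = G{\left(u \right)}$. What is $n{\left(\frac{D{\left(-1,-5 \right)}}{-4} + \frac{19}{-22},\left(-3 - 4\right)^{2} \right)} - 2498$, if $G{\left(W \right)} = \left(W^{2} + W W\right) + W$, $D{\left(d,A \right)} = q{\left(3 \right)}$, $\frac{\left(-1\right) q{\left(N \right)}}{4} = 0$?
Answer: $2350$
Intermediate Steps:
$q{\left(N \right)} = 0$ ($q{\left(N \right)} = \left(-4\right) 0 = 0$)
$D{\left(d,A \right)} = 0$
$G{\left(W \right)} = W + 2 W^{2}$ ($G{\left(W \right)} = \left(W^{2} + W^{2}\right) + W = 2 W^{2} + W = W + 2 W^{2}$)
$n{\left(E,u \right)} = -3 + u \left(1 + 2 u\right)$
$n{\left(\frac{D{\left(-1,-5 \right)}}{-4} + \frac{19}{-22},\left(-3 - 4\right)^{2} \right)} - 2498 = \left(-3 + \left(-3 - 4\right)^{2} \left(1 + 2 \left(-3 - 4\right)^{2}\right)\right) - 2498 = \left(-3 + \left(-7\right)^{2} \left(1 + 2 \left(-7\right)^{2}\right)\right) - 2498 = \left(-3 + 49 \left(1 + 2 \cdot 49\right)\right) - 2498 = \left(-3 + 49 \left(1 + 98\right)\right) - 2498 = \left(-3 + 49 \cdot 99\right) - 2498 = \left(-3 + 4851\right) - 2498 = 4848 - 2498 = 2350$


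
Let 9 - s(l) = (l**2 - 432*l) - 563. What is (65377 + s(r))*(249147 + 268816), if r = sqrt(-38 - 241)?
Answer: 34303653564 + 671280048*I*sqrt(31) ≈ 3.4304e+10 + 3.7375e+9*I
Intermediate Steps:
r = 3*I*sqrt(31) (r = sqrt(-279) = 3*I*sqrt(31) ≈ 16.703*I)
s(l) = 572 - l**2 + 432*l (s(l) = 9 - ((l**2 - 432*l) - 563) = 9 - (-563 + l**2 - 432*l) = 9 + (563 - l**2 + 432*l) = 572 - l**2 + 432*l)
(65377 + s(r))*(249147 + 268816) = (65377 + (572 - (3*I*sqrt(31))**2 + 432*(3*I*sqrt(31))))*(249147 + 268816) = (65377 + (572 - 1*(-279) + 1296*I*sqrt(31)))*517963 = (65377 + (572 + 279 + 1296*I*sqrt(31)))*517963 = (65377 + (851 + 1296*I*sqrt(31)))*517963 = (66228 + 1296*I*sqrt(31))*517963 = 34303653564 + 671280048*I*sqrt(31)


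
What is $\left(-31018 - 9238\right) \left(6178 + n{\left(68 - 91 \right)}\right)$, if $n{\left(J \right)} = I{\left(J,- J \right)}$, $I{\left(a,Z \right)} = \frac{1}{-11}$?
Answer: $- \frac{2735676992}{11} \approx -2.487 \cdot 10^{8}$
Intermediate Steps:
$I{\left(a,Z \right)} = - \frac{1}{11}$
$n{\left(J \right)} = - \frac{1}{11}$
$\left(-31018 - 9238\right) \left(6178 + n{\left(68 - 91 \right)}\right) = \left(-31018 - 9238\right) \left(6178 - \frac{1}{11}\right) = \left(-40256\right) \frac{67957}{11} = - \frac{2735676992}{11}$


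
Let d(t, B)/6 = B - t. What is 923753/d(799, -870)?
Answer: -923753/10014 ≈ -92.246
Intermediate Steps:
d(t, B) = -6*t + 6*B (d(t, B) = 6*(B - t) = -6*t + 6*B)
923753/d(799, -870) = 923753/(-6*799 + 6*(-870)) = 923753/(-4794 - 5220) = 923753/(-10014) = 923753*(-1/10014) = -923753/10014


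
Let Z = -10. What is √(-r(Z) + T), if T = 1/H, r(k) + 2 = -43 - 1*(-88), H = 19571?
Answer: 4*I*√1029375887/19571 ≈ 6.5574*I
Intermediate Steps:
r(k) = 43 (r(k) = -2 + (-43 - 1*(-88)) = -2 + (-43 + 88) = -2 + 45 = 43)
T = 1/19571 ≈ 5.1096e-5
√(-r(Z) + T) = √(-1*43 + 1/19571) = √(-43 + 1/19571) = √(-841552/19571) = 4*I*√1029375887/19571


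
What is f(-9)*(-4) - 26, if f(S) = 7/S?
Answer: -206/9 ≈ -22.889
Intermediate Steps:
f(-9)*(-4) - 26 = (7/(-9))*(-4) - 26 = (7*(-⅑))*(-4) - 26 = -7/9*(-4) - 26 = 28/9 - 26 = -206/9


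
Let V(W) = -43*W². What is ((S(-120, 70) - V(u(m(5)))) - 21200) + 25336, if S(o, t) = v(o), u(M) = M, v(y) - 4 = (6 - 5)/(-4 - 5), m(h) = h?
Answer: 46934/9 ≈ 5214.9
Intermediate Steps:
v(y) = 35/9 (v(y) = 4 + (6 - 5)/(-4 - 5) = 4 + 1/(-9) = 4 + 1*(-⅑) = 4 - ⅑ = 35/9)
S(o, t) = 35/9
((S(-120, 70) - V(u(m(5)))) - 21200) + 25336 = ((35/9 - (-43)*5²) - 21200) + 25336 = ((35/9 - (-43)*25) - 21200) + 25336 = ((35/9 - 1*(-1075)) - 21200) + 25336 = ((35/9 + 1075) - 21200) + 25336 = (9710/9 - 21200) + 25336 = -181090/9 + 25336 = 46934/9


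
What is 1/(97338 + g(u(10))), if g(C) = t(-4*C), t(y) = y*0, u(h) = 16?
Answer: 1/97338 ≈ 1.0273e-5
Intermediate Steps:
t(y) = 0
g(C) = 0
1/(97338 + g(u(10))) = 1/(97338 + 0) = 1/97338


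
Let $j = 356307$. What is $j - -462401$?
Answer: $818708$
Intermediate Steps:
$j - -462401 = 356307 - -462401 = 356307 + 462401 = 818708$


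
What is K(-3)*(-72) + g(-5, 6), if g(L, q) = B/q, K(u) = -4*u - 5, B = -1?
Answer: -3025/6 ≈ -504.17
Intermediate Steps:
K(u) = -5 - 4*u
g(L, q) = -1/q
K(-3)*(-72) + g(-5, 6) = (-5 - 4*(-3))*(-72) - 1/6 = (-5 + 12)*(-72) - 1*1/6 = 7*(-72) - 1/6 = -504 - 1/6 = -3025/6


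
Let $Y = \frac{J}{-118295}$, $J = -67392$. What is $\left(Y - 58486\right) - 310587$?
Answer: $- \frac{43659423143}{118295} \approx -3.6907 \cdot 10^{5}$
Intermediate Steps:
$Y = \frac{67392}{118295}$ ($Y = - \frac{67392}{-118295} = \left(-67392\right) \left(- \frac{1}{118295}\right) = \frac{67392}{118295} \approx 0.56969$)
$\left(Y - 58486\right) - 310587 = \left(\frac{67392}{118295} - 58486\right) - 310587 = - \frac{6918533978}{118295} - 310587 = - \frac{43659423143}{118295}$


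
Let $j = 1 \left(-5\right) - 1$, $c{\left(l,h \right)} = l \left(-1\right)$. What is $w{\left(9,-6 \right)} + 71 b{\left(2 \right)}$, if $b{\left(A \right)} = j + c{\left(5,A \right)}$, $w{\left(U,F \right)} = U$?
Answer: $-772$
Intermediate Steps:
$c{\left(l,h \right)} = - l$
$j = -6$ ($j = -5 - 1 = -6$)
$b{\left(A \right)} = -11$ ($b{\left(A \right)} = -6 - 5 = -11$)
$w{\left(9,-6 \right)} + 71 b{\left(2 \right)} = 9 + 71 \left(-11\right) = 9 - 781 = -772$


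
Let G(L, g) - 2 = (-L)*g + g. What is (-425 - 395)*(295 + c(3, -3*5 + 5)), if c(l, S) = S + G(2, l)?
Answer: -232880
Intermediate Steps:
G(L, g) = 2 + g - L*g (G(L, g) = 2 + ((-L)*g + g) = 2 + (-L*g + g) = 2 + (g - L*g) = 2 + g - L*g)
c(l, S) = 2 + S - l (c(l, S) = S + (2 + l - 1*2*l) = S + (2 + l - 2*l) = S + (2 - l) = 2 + S - l)
(-425 - 395)*(295 + c(3, -3*5 + 5)) = (-425 - 395)*(295 + (2 + (-3*5 + 5) - 1*3)) = -820*(295 + (2 + (-15 + 5) - 3)) = -820*(295 + (2 - 10 - 3)) = -820*(295 - 11) = -820*284 = -232880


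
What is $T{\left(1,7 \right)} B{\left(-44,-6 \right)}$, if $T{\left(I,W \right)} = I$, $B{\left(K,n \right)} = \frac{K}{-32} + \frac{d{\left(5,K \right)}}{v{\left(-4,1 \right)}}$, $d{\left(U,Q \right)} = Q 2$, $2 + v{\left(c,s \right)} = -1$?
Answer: $\frac{737}{24} \approx 30.708$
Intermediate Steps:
$v{\left(c,s \right)} = -3$ ($v{\left(c,s \right)} = -2 - 1 = -3$)
$d{\left(U,Q \right)} = 2 Q$
$B{\left(K,n \right)} = - \frac{67 K}{96}$ ($B{\left(K,n \right)} = \frac{K}{-32} + \frac{2 K}{-3} = K \left(- \frac{1}{32}\right) + 2 K \left(- \frac{1}{3}\right) = - \frac{K}{32} - \frac{2 K}{3} = - \frac{67 K}{96}$)
$T{\left(1,7 \right)} B{\left(-44,-6 \right)} = 1 \left(\left(- \frac{67}{96}\right) \left(-44\right)\right) = 1 \cdot \frac{737}{24} = \frac{737}{24}$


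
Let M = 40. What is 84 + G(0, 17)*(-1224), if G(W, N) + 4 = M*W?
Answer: 4980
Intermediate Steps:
G(W, N) = -4 + 40*W
84 + G(0, 17)*(-1224) = 84 + (-4 + 40*0)*(-1224) = 84 + (-4 + 0)*(-1224) = 84 - 4*(-1224) = 84 + 4896 = 4980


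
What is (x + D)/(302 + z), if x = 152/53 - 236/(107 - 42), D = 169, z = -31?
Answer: 579577/933595 ≈ 0.62080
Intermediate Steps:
x = -2628/3445 (x = 152*(1/53) - 236/65 = 152/53 - 236*1/65 = 152/53 - 236/65 = -2628/3445 ≈ -0.76285)
(x + D)/(302 + z) = (-2628/3445 + 169)/(302 - 31) = (579577/3445)/271 = (579577/3445)*(1/271) = 579577/933595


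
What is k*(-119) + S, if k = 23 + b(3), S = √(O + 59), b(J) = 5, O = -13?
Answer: -3332 + √46 ≈ -3325.2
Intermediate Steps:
S = √46 (S = √(-13 + 59) = √46 ≈ 6.7823)
k = 28 (k = 23 + 5 = 28)
k*(-119) + S = 28*(-119) + √46 = -3332 + √46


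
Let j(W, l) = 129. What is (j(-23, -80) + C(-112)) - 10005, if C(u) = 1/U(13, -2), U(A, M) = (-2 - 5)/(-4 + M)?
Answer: -69126/7 ≈ -9875.1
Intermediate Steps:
U(A, M) = -7/(-4 + M)
C(u) = 6/7 (C(u) = 1/(-7/(-4 - 2)) = 1/(-7/(-6)) = 1/(-7*(-⅙)) = 1/(7/6) = 6/7)
(j(-23, -80) + C(-112)) - 10005 = (129 + 6/7) - 10005 = 909/7 - 10005 = -69126/7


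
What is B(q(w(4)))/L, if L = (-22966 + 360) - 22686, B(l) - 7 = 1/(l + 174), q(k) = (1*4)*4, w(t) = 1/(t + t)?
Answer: -1331/8605480 ≈ -0.00015467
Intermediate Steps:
w(t) = 1/(2*t)
q(k) = 16 (q(k) = 4*4 = 16)
B(l) = 7 + 1/(174 + l) (B(l) = 7 + 1/(l + 174) = 7 + 1/(174 + l))
L = -45292 (L = -22606 - 22686 = -45292)
B(q(w(4)))/L = ((1219 + 7*16)/(174 + 16))/(-45292) = ((1219 + 112)/190)*(-1/45292) = ((1/190)*1331)*(-1/45292) = (1331/190)*(-1/45292) = -1331/8605480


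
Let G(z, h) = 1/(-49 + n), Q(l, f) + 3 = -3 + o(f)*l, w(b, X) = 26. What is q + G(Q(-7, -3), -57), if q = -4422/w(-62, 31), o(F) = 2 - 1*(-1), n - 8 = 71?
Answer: -66317/390 ≈ -170.04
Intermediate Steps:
n = 79 (n = 8 + 71 = 79)
o(F) = 3 (o(F) = 2 + 1 = 3)
Q(l, f) = -6 + 3*l (Q(l, f) = -3 + (-3 + 3*l) = -6 + 3*l)
q = -2211/13 (q = -4422/26 = -4422*1/26 = -2211/13 ≈ -170.08)
G(z, h) = 1/30 (G(z, h) = 1/(-49 + 79) = 1/30)
q + G(Q(-7, -3), -57) = -2211/13 + 1/30 = -66317/390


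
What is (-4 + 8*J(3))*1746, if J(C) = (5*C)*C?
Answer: 621576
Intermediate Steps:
J(C) = 5*C²
(-4 + 8*J(3))*1746 = (-4 + 8*(5*3²))*1746 = (-4 + 8*(5*9))*1746 = (-4 + 8*45)*1746 = (-4 + 360)*1746 = 356*1746 = 621576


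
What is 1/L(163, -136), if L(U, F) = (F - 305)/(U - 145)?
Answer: -2/49 ≈ -0.040816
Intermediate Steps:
L(U, F) = (-305 + F)/(-145 + U)
1/L(163, -136) = 1/((-305 - 136)/(-145 + 163)) = 1/(-441/18) = 1/((1/18)*(-441)) = 1/(-49/2) = -2/49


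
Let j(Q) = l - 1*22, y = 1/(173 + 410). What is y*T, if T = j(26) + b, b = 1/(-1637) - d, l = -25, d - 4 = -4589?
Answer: 7428705/954371 ≈ 7.7839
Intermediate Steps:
d = -4585 (d = 4 - 4589 = -4585)
y = 1/583 ≈ 0.0017153
b = 7505644/1637 (b = 1/(-1637) - 1*(-4585) = -1/1637 + 4585 = 7505644/1637 ≈ 4585.0)
j(Q) = -47 (j(Q) = -25 - 1*22 = -25 - 22 = -47)
T = 7428705/1637 (T = -47 + 7505644/1637 = 7428705/1637 ≈ 4538.0)
y*T = (1/583)*(7428705/1637) = 7428705/954371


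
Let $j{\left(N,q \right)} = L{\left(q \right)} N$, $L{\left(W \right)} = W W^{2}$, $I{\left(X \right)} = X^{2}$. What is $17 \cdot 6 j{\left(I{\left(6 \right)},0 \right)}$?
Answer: $0$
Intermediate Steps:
$L{\left(W \right)} = W^{3}$
$j{\left(N,q \right)} = N q^{3}$ ($j{\left(N,q \right)} = q^{3} N = N q^{3}$)
$17 \cdot 6 j{\left(I{\left(6 \right)},0 \right)} = 17 \cdot 6 \cdot 6^{2} \cdot 0^{3} = 102 \cdot 36 \cdot 0 = 102 \cdot 0 = 0$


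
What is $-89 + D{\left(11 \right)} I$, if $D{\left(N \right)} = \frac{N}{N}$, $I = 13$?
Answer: $-76$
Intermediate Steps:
$D{\left(N \right)} = 1$
$-89 + D{\left(11 \right)} I = -89 + 1 \cdot 13 = -89 + 13 = -76$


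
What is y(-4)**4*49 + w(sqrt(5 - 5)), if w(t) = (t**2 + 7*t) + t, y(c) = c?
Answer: 12544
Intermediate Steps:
w(t) = t**2 + 8*t
y(-4)**4*49 + w(sqrt(5 - 5)) = (-4)**4*49 + sqrt(5 - 5)*(8 + sqrt(5 - 5)) = 256*49 + sqrt(0)*(8 + sqrt(0)) = 12544 + 0*(8 + 0) = 12544 + 0*8 = 12544 + 0 = 12544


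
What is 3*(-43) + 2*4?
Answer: -121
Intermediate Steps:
3*(-43) + 2*4 = -129 + 8 = -121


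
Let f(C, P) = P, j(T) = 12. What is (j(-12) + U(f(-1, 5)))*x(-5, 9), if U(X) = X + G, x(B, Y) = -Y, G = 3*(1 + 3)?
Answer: -261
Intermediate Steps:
G = 12 (G = 3*4 = 12)
U(X) = 12 + X (U(X) = X + 12 = 12 + X)
(j(-12) + U(f(-1, 5)))*x(-5, 9) = (12 + (12 + 5))*(-1*9) = (12 + 17)*(-9) = 29*(-9) = -261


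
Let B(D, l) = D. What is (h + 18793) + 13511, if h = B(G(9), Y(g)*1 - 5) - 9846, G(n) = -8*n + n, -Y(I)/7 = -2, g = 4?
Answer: 22395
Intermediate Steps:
Y(I) = 14 (Y(I) = -7*(-2) = 14)
G(n) = -7*n
h = -9909 (h = -7*9 - 9846 = -63 - 9846 = -9909)
(h + 18793) + 13511 = (-9909 + 18793) + 13511 = 8884 + 13511 = 22395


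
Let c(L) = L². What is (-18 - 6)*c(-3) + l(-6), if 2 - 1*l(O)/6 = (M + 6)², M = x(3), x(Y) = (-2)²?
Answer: -804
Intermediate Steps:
x(Y) = 4
M = 4
l(O) = -588 (l(O) = 12 - 6*(4 + 6)² = 12 - 6*10² = 12 - 6*100 = 12 - 600 = -588)
(-18 - 6)*c(-3) + l(-6) = (-18 - 6)*(-3)² - 588 = -24*9 - 588 = -216 - 588 = -804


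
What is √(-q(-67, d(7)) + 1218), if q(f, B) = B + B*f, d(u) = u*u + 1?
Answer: 3*√502 ≈ 67.216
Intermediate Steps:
d(u) = 1 + u² (d(u) = u² + 1 = 1 + u²)
√(-q(-67, d(7)) + 1218) = √(-(1 + 7²)*(1 - 67) + 1218) = √(-(1 + 49)*(-66) + 1218) = √(-50*(-66) + 1218) = √(-1*(-3300) + 1218) = √(3300 + 1218) = √4518 = 3*√502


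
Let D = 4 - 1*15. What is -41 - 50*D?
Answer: 509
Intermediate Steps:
D = -11 (D = 4 - 15 = -11)
-41 - 50*D = -41 - 50*(-11) = -41 + 550 = 509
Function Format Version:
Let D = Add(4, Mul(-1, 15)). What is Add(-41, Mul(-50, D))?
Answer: 509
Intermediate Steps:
D = -11 (D = Add(4, -15) = -11)
Add(-41, Mul(-50, D)) = Add(-41, Mul(-50, -11)) = Add(-41, 550) = 509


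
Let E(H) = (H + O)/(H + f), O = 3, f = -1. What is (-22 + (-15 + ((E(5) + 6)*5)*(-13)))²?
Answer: 310249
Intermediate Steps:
E(H) = (3 + H)/(-1 + H) (E(H) = (H + 3)/(H - 1) = (3 + H)/(-1 + H))
(-22 + (-15 + ((E(5) + 6)*5)*(-13)))² = (-22 + (-15 + (((3 + 5)/(-1 + 5) + 6)*5)*(-13)))² = (-22 + (-15 + ((8/4 + 6)*5)*(-13)))² = (-22 + (-15 + (((¼)*8 + 6)*5)*(-13)))² = (-22 + (-15 + ((2 + 6)*5)*(-13)))² = (-22 + (-15 + (8*5)*(-13)))² = (-22 + (-15 + 40*(-13)))² = (-22 + (-15 - 520))² = (-22 - 535)² = (-557)² = 310249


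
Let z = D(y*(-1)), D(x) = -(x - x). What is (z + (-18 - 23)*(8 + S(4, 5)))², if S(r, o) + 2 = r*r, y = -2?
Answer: 813604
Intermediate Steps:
S(r, o) = -2 + r² (S(r, o) = -2 + r*r = -2 + r²)
D(x) = 0 (D(x) = -1*0 = 0)
z = 0
(z + (-18 - 23)*(8 + S(4, 5)))² = (0 + (-18 - 23)*(8 + (-2 + 4²)))² = (0 - 41*(8 + (-2 + 16)))² = (0 - 41*(8 + 14))² = (0 - 41*22)² = (0 - 902)² = (-902)² = 813604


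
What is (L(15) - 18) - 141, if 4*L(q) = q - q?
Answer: -159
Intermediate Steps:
L(q) = 0 (L(q) = (q - q)/4 = (¼)*0 = 0)
(L(15) - 18) - 141 = (0 - 18) - 141 = -18 - 141 = -159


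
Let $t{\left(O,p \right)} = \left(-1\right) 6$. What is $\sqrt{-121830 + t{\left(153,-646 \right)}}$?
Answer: $2 i \sqrt{30459} \approx 349.05 i$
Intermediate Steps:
$t{\left(O,p \right)} = -6$
$\sqrt{-121830 + t{\left(153,-646 \right)}} = \sqrt{-121830 - 6} = \sqrt{-121836} = 2 i \sqrt{30459}$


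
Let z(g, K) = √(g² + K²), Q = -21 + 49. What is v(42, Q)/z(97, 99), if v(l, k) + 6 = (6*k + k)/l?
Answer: -2*√19210/28815 ≈ -0.0096200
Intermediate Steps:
Q = 28
v(l, k) = -6 + 7*k/l (v(l, k) = -6 + (6*k + k)/l = -6 + (7*k)/l = -6 + 7*k/l)
z(g, K) = √(K² + g²)
v(42, Q)/z(97, 99) = (-6 + 7*28/42)/(√(99² + 97²)) = (-6 + 7*28*(1/42))/(√(9801 + 9409)) = (-6 + 14/3)/(√19210) = -2*√19210/28815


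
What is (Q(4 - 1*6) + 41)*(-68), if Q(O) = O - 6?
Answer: -2244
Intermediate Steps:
Q(O) = -6 + O
(Q(4 - 1*6) + 41)*(-68) = ((-6 + (4 - 1*6)) + 41)*(-68) = ((-6 + (4 - 6)) + 41)*(-68) = ((-6 - 2) + 41)*(-68) = (-8 + 41)*(-68) = 33*(-68) = -2244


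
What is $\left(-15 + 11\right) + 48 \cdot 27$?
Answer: $1292$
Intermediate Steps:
$\left(-15 + 11\right) + 48 \cdot 27 = -4 + 1296 = 1292$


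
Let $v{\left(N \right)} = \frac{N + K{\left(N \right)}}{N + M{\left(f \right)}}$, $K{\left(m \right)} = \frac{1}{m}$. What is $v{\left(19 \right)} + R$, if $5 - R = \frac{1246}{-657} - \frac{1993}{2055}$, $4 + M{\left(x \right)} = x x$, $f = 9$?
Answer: $\frac{1103374123}{136813680} \approx 8.0648$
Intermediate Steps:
$M{\left(x \right)} = -4 + x^{2}$ ($M{\left(x \right)} = -4 + x x = -4 + x^{2}$)
$v{\left(N \right)} = \frac{N + \frac{1}{N}}{77 + N}$ ($v{\left(N \right)} = \frac{N + \frac{1}{N}}{N - \left(4 - 9^{2}\right)} = \frac{N + \frac{1}{N}}{N + \left(-4 + 81\right)} = \frac{N + \frac{1}{N}}{N + 77} = \frac{N + \frac{1}{N}}{77 + N}$)
$R = \frac{3540202}{450045}$ ($R = 5 - \left(\frac{1246}{-657} - \frac{1993}{2055}\right) = 5 - \left(1246 \left(- \frac{1}{657}\right) - \frac{1993}{2055}\right) = 5 - \left(- \frac{1246}{657} - \frac{1993}{2055}\right) = 5 - - \frac{1289977}{450045} = 5 + \frac{1289977}{450045} = \frac{3540202}{450045} \approx 7.8663$)
$v{\left(19 \right)} + R = \frac{1 + 19^{2}}{19 \left(77 + 19\right)} + \frac{3540202}{450045} = \frac{1 + 361}{19 \cdot 96} + \frac{3540202}{450045} = \frac{1}{19} \cdot \frac{1}{96} \cdot 362 + \frac{3540202}{450045} = \frac{181}{912} + \frac{3540202}{450045} = \frac{1103374123}{136813680}$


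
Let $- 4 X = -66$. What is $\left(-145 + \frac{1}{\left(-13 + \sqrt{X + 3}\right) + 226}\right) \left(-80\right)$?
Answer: $\frac{350691440}{30233} + \frac{80 \sqrt{78}}{90699} \approx 11600.0$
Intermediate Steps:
$X = \frac{33}{2}$ ($X = \left(- \frac{1}{4}\right) \left(-66\right) = \frac{33}{2} \approx 16.5$)
$\left(-145 + \frac{1}{\left(-13 + \sqrt{X + 3}\right) + 226}\right) \left(-80\right) = \left(-145 + \frac{1}{\left(-13 + \sqrt{\frac{33}{2} + 3}\right) + 226}\right) \left(-80\right) = \left(-145 + \frac{1}{\left(-13 + \sqrt{\frac{39}{2}}\right) + 226}\right) \left(-80\right) = \left(-145 + \frac{1}{\left(-13 + \frac{\sqrt{78}}{2}\right) + 226}\right) \left(-80\right) = \left(-145 + \frac{1}{213 + \frac{\sqrt{78}}{2}}\right) \left(-80\right) = 11600 - \frac{80}{213 + \frac{\sqrt{78}}{2}}$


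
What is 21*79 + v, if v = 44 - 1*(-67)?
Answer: 1770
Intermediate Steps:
v = 111 (v = 44 + 67 = 111)
21*79 + v = 21*79 + 111 = 1659 + 111 = 1770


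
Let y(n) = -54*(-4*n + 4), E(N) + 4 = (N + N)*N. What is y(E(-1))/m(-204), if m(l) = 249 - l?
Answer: -216/151 ≈ -1.4305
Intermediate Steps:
E(N) = -4 + 2*N² (E(N) = -4 + (N + N)*N = -4 + (2*N)*N = -4 + 2*N²)
y(n) = -216 + 216*n (y(n) = -54*(4 - 4*n) = -216 + 216*n)
y(E(-1))/m(-204) = (-216 + 216*(-4 + 2*(-1)²))/(249 - 1*(-204)) = (-216 + 216*(-4 + 2*1))/(249 + 204) = (-216 + 216*(-4 + 2))/453 = (-216 + 216*(-2))*(1/453) = (-216 - 432)*(1/453) = -648*1/453 = -216/151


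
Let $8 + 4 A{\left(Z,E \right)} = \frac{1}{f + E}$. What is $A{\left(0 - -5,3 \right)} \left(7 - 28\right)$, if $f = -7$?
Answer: $\frac{693}{16} \approx 43.313$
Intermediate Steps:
$A{\left(Z,E \right)} = -2 + \frac{1}{4 \left(-7 + E\right)}$
$A{\left(0 - -5,3 \right)} \left(7 - 28\right) = \frac{57 - 24}{4 \left(-7 + 3\right)} \left(7 - 28\right) = \frac{57 - 24}{4 \left(-4\right)} \left(-21\right) = \frac{1}{4} \left(- \frac{1}{4}\right) 33 \left(-21\right) = \left(- \frac{33}{16}\right) \left(-21\right) = \frac{693}{16}$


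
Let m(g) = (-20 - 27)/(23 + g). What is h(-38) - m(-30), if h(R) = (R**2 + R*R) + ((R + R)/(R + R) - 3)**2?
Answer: 20197/7 ≈ 2885.3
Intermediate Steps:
m(g) = -47/(23 + g)
h(R) = 4 + 2*R**2 (h(R) = (R**2 + R**2) + ((2*R)/((2*R)) - 3)**2 = 2*R**2 + ((2*R)*(1/(2*R)) - 3)**2 = 2*R**2 + (1 - 3)**2 = 2*R**2 + (-2)**2 = 2*R**2 + 4 = 4 + 2*R**2)
h(-38) - m(-30) = (4 + 2*(-38)**2) - (-47)/(23 - 30) = (4 + 2*1444) - (-47)/(-7) = (4 + 2888) - (-47)*(-1)/7 = 2892 - 1*47/7 = 2892 - 47/7 = 20197/7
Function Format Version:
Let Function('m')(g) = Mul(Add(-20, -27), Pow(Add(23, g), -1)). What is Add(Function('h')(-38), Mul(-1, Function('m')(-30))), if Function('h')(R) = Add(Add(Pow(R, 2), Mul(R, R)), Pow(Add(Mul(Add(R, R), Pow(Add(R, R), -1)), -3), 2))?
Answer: Rational(20197, 7) ≈ 2885.3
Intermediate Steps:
Function('m')(g) = Mul(-47, Pow(Add(23, g), -1))
Function('h')(R) = Add(4, Mul(2, Pow(R, 2))) (Function('h')(R) = Add(Add(Pow(R, 2), Pow(R, 2)), Pow(Add(Mul(Mul(2, R), Pow(Mul(2, R), -1)), -3), 2)) = Add(Mul(2, Pow(R, 2)), Pow(Add(Mul(Mul(2, R), Mul(Rational(1, 2), Pow(R, -1))), -3), 2)) = Add(Mul(2, Pow(R, 2)), Pow(Add(1, -3), 2)) = Add(Mul(2, Pow(R, 2)), Pow(-2, 2)) = Add(Mul(2, Pow(R, 2)), 4) = Add(4, Mul(2, Pow(R, 2))))
Add(Function('h')(-38), Mul(-1, Function('m')(-30))) = Add(Add(4, Mul(2, Pow(-38, 2))), Mul(-1, Mul(-47, Pow(Add(23, -30), -1)))) = Add(Add(4, Mul(2, 1444)), Mul(-1, Mul(-47, Pow(-7, -1)))) = Add(Add(4, 2888), Mul(-1, Mul(-47, Rational(-1, 7)))) = Add(2892, Mul(-1, Rational(47, 7))) = Add(2892, Rational(-47, 7)) = Rational(20197, 7)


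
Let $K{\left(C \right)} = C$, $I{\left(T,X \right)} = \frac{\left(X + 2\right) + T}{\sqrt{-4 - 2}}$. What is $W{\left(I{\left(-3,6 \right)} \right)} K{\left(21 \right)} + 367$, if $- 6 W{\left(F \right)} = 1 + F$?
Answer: $\frac{727}{2} + \frac{35 i \sqrt{6}}{12} \approx 363.5 + 7.1443 i$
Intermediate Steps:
$I{\left(T,X \right)} = - \frac{i \sqrt{6} \left(2 + T + X\right)}{6}$ ($I{\left(T,X \right)} = \frac{\left(2 + X\right) + T}{\sqrt{-6}} = \frac{2 + T + X}{i \sqrt{6}} = \left(2 + T + X\right) \left(- \frac{i \sqrt{6}}{6}\right) = - \frac{i \sqrt{6} \left(2 + T + X\right)}{6}$)
$W{\left(F \right)} = - \frac{1}{6} - \frac{F}{6}$ ($W{\left(F \right)} = - \frac{1 + F}{6} = - \frac{1}{6} - \frac{F}{6}$)
$W{\left(I{\left(-3,6 \right)} \right)} K{\left(21 \right)} + 367 = \left(- \frac{1}{6} - \frac{\frac{1}{6} i \sqrt{6} \left(-2 - -3 - 6\right)}{6}\right) 21 + 367 = \left(- \frac{1}{6} - \frac{\frac{1}{6} i \sqrt{6} \left(-2 + 3 - 6\right)}{6}\right) 21 + 367 = \left(- \frac{1}{6} - \frac{\frac{1}{6} i \sqrt{6} \left(-5\right)}{6}\right) 21 + 367 = \left(- \frac{1}{6} - \frac{\left(- \frac{5}{6}\right) i \sqrt{6}}{6}\right) 21 + 367 = \left(- \frac{1}{6} + \frac{5 i \sqrt{6}}{36}\right) 21 + 367 = \left(- \frac{7}{2} + \frac{35 i \sqrt{6}}{12}\right) + 367 = \frac{727}{2} + \frac{35 i \sqrt{6}}{12}$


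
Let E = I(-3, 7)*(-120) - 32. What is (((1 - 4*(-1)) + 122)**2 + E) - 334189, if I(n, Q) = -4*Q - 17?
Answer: -312692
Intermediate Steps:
I(n, Q) = -17 - 4*Q
E = 5368 (E = (-17 - 4*7)*(-120) - 32 = (-17 - 28)*(-120) - 32 = -45*(-120) - 32 = 5400 - 32 = 5368)
(((1 - 4*(-1)) + 122)**2 + E) - 334189 = (((1 - 4*(-1)) + 122)**2 + 5368) - 334189 = (((1 + 4) + 122)**2 + 5368) - 334189 = ((5 + 122)**2 + 5368) - 334189 = (127**2 + 5368) - 334189 = (16129 + 5368) - 334189 = 21497 - 334189 = -312692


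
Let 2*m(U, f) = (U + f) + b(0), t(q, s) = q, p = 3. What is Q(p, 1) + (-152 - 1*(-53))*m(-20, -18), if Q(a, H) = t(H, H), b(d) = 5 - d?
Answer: 3269/2 ≈ 1634.5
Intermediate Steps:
Q(a, H) = H
m(U, f) = 5/2 + U/2 + f/2 (m(U, f) = ((U + f) + (5 - 1*0))/2 = ((U + f) + (5 + 0))/2 = ((U + f) + 5)/2 = (5 + U + f)/2 = 5/2 + U/2 + f/2)
Q(p, 1) + (-152 - 1*(-53))*m(-20, -18) = 1 + (-152 - 1*(-53))*(5/2 + (½)*(-20) + (½)*(-18)) = 1 + (-152 + 53)*(5/2 - 10 - 9) = 1 - 99*(-33/2) = 1 + 3267/2 = 3269/2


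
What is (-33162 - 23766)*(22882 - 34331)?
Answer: 651768672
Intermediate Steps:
(-33162 - 23766)*(22882 - 34331) = -56928*(-11449) = 651768672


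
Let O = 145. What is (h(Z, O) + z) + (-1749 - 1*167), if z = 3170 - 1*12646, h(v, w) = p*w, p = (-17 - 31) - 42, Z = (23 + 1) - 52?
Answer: -24442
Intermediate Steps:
Z = -28 (Z = 24 - 52 = -28)
p = -90 (p = -48 - 42 = -90)
h(v, w) = -90*w
z = -9476 (z = 3170 - 12646 = -9476)
(h(Z, O) + z) + (-1749 - 1*167) = (-90*145 - 9476) + (-1749 - 1*167) = (-13050 - 9476) + (-1749 - 167) = -22526 - 1916 = -24442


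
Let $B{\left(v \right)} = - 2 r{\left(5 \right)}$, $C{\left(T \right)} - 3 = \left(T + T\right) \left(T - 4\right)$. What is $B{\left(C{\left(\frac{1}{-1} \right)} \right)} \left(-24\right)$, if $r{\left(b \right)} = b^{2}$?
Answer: $1200$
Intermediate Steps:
$C{\left(T \right)} = 3 + 2 T \left(-4 + T\right)$ ($C{\left(T \right)} = 3 + \left(T + T\right) \left(T - 4\right) = 3 + 2 T \left(-4 + T\right)$)
$B{\left(v \right)} = -50$ ($B{\left(v \right)} = - 2 \cdot 5^{2} = \left(-2\right) 25 = -50$)
$B{\left(C{\left(\frac{1}{-1} \right)} \right)} \left(-24\right) = \left(-50\right) \left(-24\right) = 1200$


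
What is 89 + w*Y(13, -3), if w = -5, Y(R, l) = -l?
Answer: 74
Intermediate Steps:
89 + w*Y(13, -3) = 89 - (-5)*(-3) = 89 - 5*3 = 89 - 15 = 74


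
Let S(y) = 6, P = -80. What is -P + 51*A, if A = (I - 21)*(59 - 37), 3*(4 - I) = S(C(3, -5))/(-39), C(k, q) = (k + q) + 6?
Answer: -246174/13 ≈ -18936.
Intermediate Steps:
C(k, q) = 6 + k + q
I = 158/39 (I = 4 - 2/(-39) = 4 - 2*(-1)/39 = 4 - 1/3*(-2/13) = 4 + 2/39 = 158/39 ≈ 4.0513)
A = -14542/39 (A = (158/39 - 21)*(59 - 37) = -661/39*22 = -14542/39 ≈ -372.87)
-P + 51*A = -1*(-80) + 51*(-14542/39) = 80 - 247214/13 = -246174/13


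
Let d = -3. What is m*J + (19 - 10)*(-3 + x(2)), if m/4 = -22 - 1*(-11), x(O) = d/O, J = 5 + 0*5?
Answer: -521/2 ≈ -260.50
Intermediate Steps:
J = 5 (J = 5 + 0 = 5)
x(O) = -3/O
m = -44 (m = 4*(-22 - 1*(-11)) = 4*(-22 + 11) = 4*(-11) = -44)
m*J + (19 - 10)*(-3 + x(2)) = -44*5 + (19 - 10)*(-3 - 3/2) = -220 + 9*(-3 - 3*½) = -220 + 9*(-3 - 3/2) = -220 + 9*(-9/2) = -220 - 81/2 = -521/2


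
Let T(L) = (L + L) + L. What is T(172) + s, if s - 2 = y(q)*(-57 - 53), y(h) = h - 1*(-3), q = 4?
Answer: -252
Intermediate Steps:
y(h) = 3 + h (y(h) = h + 3 = 3 + h)
T(L) = 3*L (T(L) = 2*L + L = 3*L)
s = -768 (s = 2 + (3 + 4)*(-57 - 53) = 2 + 7*(-110) = 2 - 770 = -768)
T(172) + s = 3*172 - 768 = 516 - 768 = -252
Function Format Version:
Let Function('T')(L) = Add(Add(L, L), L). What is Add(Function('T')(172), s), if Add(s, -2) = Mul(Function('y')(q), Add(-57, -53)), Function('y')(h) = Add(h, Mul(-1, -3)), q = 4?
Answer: -252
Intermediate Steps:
Function('y')(h) = Add(3, h) (Function('y')(h) = Add(h, 3) = Add(3, h))
Function('T')(L) = Mul(3, L) (Function('T')(L) = Add(Mul(2, L), L) = Mul(3, L))
s = -768 (s = Add(2, Mul(Add(3, 4), Add(-57, -53))) = Add(2, Mul(7, -110)) = Add(2, -770) = -768)
Add(Function('T')(172), s) = Add(Mul(3, 172), -768) = Add(516, -768) = -252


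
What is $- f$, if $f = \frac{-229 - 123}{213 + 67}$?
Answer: $\frac{44}{35} \approx 1.2571$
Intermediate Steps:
$f = - \frac{44}{35}$ ($f = - \frac{352}{280} = \left(-352\right) \frac{1}{280} = - \frac{44}{35} \approx -1.2571$)
$- f = \left(-1\right) \left(- \frac{44}{35}\right) = \frac{44}{35}$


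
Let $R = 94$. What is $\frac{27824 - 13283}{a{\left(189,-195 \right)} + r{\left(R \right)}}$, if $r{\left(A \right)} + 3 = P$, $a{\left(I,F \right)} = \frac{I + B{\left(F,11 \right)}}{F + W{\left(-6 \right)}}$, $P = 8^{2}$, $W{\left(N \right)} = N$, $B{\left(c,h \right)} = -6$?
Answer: $\frac{324749}{1342} \approx 241.99$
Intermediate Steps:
$P = 64$
$a{\left(I,F \right)} = \frac{-6 + I}{-6 + F}$ ($a{\left(I,F \right)} = \frac{I - 6}{F - 6} = \frac{-6 + I}{-6 + F}$)
$r{\left(A \right)} = 61$ ($r{\left(A \right)} = -3 + 64 = 61$)
$\frac{27824 - 13283}{a{\left(189,-195 \right)} + r{\left(R \right)}} = \frac{27824 - 13283}{\frac{-6 + 189}{-6 - 195} + 61} = \frac{14541}{\frac{1}{-201} \cdot 183 + 61} = \frac{14541}{\left(- \frac{1}{201}\right) 183 + 61} = \frac{14541}{- \frac{61}{67} + 61} = \frac{14541}{\frac{4026}{67}} = 14541 \cdot \frac{67}{4026} = \frac{324749}{1342}$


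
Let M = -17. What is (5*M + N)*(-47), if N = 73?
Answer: 564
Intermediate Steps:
(5*M + N)*(-47) = (5*(-17) + 73)*(-47) = (-85 + 73)*(-47) = -12*(-47) = 564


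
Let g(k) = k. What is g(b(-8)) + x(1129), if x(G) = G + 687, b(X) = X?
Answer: 1808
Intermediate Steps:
x(G) = 687 + G
g(b(-8)) + x(1129) = -8 + (687 + 1129) = -8 + 1816 = 1808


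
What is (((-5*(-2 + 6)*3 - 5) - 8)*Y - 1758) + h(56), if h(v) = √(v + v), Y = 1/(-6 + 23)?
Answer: -29959/17 + 4*√7 ≈ -1751.7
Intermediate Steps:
Y = 1/17 ≈ 0.058824
h(v) = √2*√v (h(v) = √(2*v) = √2*√v)
(((-5*(-2 + 6)*3 - 5) - 8)*Y - 1758) + h(56) = (((-5*(-2 + 6)*3 - 5) - 8)*(1/17) - 1758) + √2*√56 = (((-5*4*3 - 5) - 8)*(1/17) - 1758) + √2*(2*√14) = (((-20*3 - 5) - 8)*(1/17) - 1758) + 4*√7 = (((-60 - 5) - 8)*(1/17) - 1758) + 4*√7 = ((-65 - 8)*(1/17) - 1758) + 4*√7 = (-73*1/17 - 1758) + 4*√7 = (-73/17 - 1758) + 4*√7 = -29959/17 + 4*√7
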